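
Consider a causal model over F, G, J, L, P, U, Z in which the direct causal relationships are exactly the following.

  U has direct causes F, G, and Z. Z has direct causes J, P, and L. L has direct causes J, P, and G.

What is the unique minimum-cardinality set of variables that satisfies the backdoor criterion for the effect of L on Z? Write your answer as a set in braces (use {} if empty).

Variables eligible for adjustment (non-descendants of L, excluding L and Z): {F, G, J, P}.
Backdoor paths from L to Z:
  P1: L <- G -> U <- Z
  P2: L <- P -> Z
  P3: L <- J -> Z
The empty set is not sufficient: P2 (L <- P -> Z) has no collider blocking it and no conditioned non-collider, so it is open.
Try {J, P}:
  P1: blocked at collider U (neither it nor any descendant is in the conditioning set).
  P2: blocked at fork node P ∈ conditioning set.
  P3: blocked at fork node J ∈ conditioning set.
{J, P} contains no descendant of L and blocks every backdoor path.
Every element of {J, P} is needed (dropping J leaves P3 open; dropping P leaves P2 open), so no proper subset is valid.
Among all size-2 subsets of the eligible variables, only {J, P} blocks every backdoor path, so it is the unique smallest valid adjustment set.

{J, P}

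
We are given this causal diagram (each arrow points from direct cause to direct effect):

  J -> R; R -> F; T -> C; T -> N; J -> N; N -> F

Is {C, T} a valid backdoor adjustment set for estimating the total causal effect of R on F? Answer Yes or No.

Backdoor paths from R to F (paths whose first edge points into R):
  P1: R <- J -> N -> F
Condition 1 (no descendant of R in the set): holds — descendants of R are {F}; none are in {C, T}.
Condition 2 (every backdoor path blocked by {C, T}):
  P1: open — no interior node is in the conditioning set.
{C, T} does not satisfy the backdoor criterion.

No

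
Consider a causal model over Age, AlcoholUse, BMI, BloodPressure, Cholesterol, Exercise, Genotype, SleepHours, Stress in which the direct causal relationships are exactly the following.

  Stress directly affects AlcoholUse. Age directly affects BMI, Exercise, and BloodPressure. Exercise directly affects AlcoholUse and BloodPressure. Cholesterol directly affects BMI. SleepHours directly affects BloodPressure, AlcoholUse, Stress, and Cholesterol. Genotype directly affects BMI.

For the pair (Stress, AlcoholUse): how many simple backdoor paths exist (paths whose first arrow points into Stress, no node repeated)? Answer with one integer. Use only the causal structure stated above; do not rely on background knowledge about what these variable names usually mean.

5

A backdoor path from Stress to AlcoholUse is any simple undirected path whose first edge points into Stress (i.e. leaves Stress via a parent).
Parents of Stress: {SleepHours}.
Enumerating:
  P1: Stress <- SleepHours -> Cholesterol -> BMI <- Age -> Exercise -> AlcoholUse
  P2: Stress <- SleepHours -> Cholesterol -> BMI <- Age -> BloodPressure <- Exercise -> AlcoholUse
  P3: Stress <- SleepHours -> BloodPressure <- Age -> Exercise -> AlcoholUse
  P4: Stress <- SleepHours -> BloodPressure <- Exercise -> AlcoholUse
  P5: Stress <- SleepHours -> AlcoholUse
That exhausts the simple backdoor paths. Count: 5.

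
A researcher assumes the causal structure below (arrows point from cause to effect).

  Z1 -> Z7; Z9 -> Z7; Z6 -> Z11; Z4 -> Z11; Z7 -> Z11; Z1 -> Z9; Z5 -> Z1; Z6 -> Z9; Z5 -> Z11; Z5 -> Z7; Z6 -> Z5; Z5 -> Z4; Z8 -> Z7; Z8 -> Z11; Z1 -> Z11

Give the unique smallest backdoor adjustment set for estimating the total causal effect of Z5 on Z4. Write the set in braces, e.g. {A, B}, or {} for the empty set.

{}

Variables eligible for adjustment (non-descendants of Z5, excluding Z5 and Z4): {Z6, Z8}.
Backdoor paths from Z5 to Z4:
  P1: Z5 <- Z6 -> Z9 <- Z1 -> Z7 <- Z8 -> Z11 <- Z4
  P2: Z5 <- Z6 -> Z9 <- Z1 -> Z7 -> Z11 <- Z4
  P3: Z5 <- Z6 -> Z9 <- Z1 -> Z11 <- Z4
  P4: Z5 <- Z6 -> Z9 -> Z7 <- Z1 -> Z11 <- Z4
  P5: Z5 <- Z6 -> Z9 -> Z7 <- Z8 -> Z11 <- Z4
  P6: Z5 <- Z6 -> Z9 -> Z7 -> Z11 <- Z4
  P7: Z5 <- Z6 -> Z11 <- Z4
Each backdoor path contains an unconditioned collider, so every path is already blocked with the empty conditioning set:
  P1: blocked at collider Z9 (neither it nor any descendant is in the conditioning set).
  P2: blocked at collider Z9 (neither it nor any descendant is in the conditioning set).
  P3: blocked at collider Z9 (neither it nor any descendant is in the conditioning set).
  P4: blocked at collider Z7 (neither it nor any descendant is in the conditioning set).
  P5: blocked at collider Z7 (neither it nor any descendant is in the conditioning set).
  P6: blocked at collider Z11 (neither it nor any descendant is in the conditioning set).
  P7: blocked at collider Z11 (neither it nor any descendant is in the conditioning set).
The empty set is therefore the unique smallest valid set.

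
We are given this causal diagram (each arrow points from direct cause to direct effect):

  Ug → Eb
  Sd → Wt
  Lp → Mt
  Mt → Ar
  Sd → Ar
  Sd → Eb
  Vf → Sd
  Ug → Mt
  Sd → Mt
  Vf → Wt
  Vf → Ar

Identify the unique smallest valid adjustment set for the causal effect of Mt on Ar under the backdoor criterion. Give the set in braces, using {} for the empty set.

Variables eligible for adjustment (non-descendants of Mt, excluding Mt and Ar): {Eb, Lp, Sd, Ug, Vf, Wt}.
Backdoor paths from Mt to Ar:
  P1: Mt <- Sd <- Vf -> Ar
  P2: Mt <- Sd -> Wt <- Vf -> Ar
  P3: Mt <- Sd -> Ar
  P4: Mt <- Ug -> Eb <- Sd <- Vf -> Ar
  P5: Mt <- Ug -> Eb <- Sd -> Wt <- Vf -> Ar
  P6: Mt <- Ug -> Eb <- Sd -> Ar
The empty set is not sufficient: P1 (Mt <- Sd <- Vf -> Ar) has no collider blocking it and no conditioned non-collider, so it is open.
Try {Sd}:
  P1: blocked at chain node Sd ∈ conditioning set.
  P2: blocked at fork node Sd ∈ conditioning set.
  P3: blocked at fork node Sd ∈ conditioning set.
  P4: blocked at collider Eb (neither it nor any descendant is in the conditioning set).
  P5: blocked at collider Eb (neither it nor any descendant is in the conditioning set).
  P6: blocked at collider Eb (neither it nor any descendant is in the conditioning set).
{Sd} contains no descendant of Mt and blocks every backdoor path.
No other singleton works — e.g. {Lp} leaves P1 open — so {Sd} is the unique smallest valid adjustment set.

{Sd}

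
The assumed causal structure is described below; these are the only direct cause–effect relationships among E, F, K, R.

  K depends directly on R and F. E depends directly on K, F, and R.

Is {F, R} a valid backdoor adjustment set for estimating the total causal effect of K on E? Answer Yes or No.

Yes

Backdoor paths from K to E (paths whose first edge points into K):
  P1: K <- R -> E
  P2: K <- F -> E
Condition 1 (no descendant of K in the set): holds — descendants of K are {E}; none are in {F, R}.
Condition 2 (every backdoor path blocked by {F, R}):
  P1: blocked at fork node R ∈ conditioning set.
  P2: blocked at fork node F ∈ conditioning set.
{F, R} satisfies the backdoor criterion.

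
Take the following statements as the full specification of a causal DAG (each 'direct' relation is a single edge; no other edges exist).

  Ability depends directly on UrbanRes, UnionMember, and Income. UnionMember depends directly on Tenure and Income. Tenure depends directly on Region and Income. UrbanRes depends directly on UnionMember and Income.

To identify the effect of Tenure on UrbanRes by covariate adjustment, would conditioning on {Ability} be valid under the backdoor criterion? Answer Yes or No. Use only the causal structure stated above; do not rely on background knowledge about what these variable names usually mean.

Backdoor paths from Tenure to UrbanRes (paths whose first edge points into Tenure):
  P1: Tenure <- Income -> UnionMember -> UrbanRes
  P2: Tenure <- Income -> UnionMember -> Ability <- UrbanRes
  P3: Tenure <- Income -> UrbanRes
  P4: Tenure <- Income -> Ability <- UnionMember -> UrbanRes
  P5: Tenure <- Income -> Ability <- UrbanRes
Condition 1 (no descendant of Tenure in the set): FAILS — Ability is a descendant of Tenure.
Condition 2 (every backdoor path blocked by {Ability}):
  P1: open — no interior node is in the conditioning set.
  P2: open — collider(s) Ability are conditioned on (or have a conditioned descendant) and no non-collider on the path is in the set.
  P3: open — no interior node is in the conditioning set.
  P4: open — collider(s) Ability are conditioned on (or have a conditioned descendant) and no non-collider on the path is in the set.
  P5: open — collider(s) Ability are conditioned on (or have a conditioned descendant) and no non-collider on the path is in the set.
{Ability} does not satisfy the backdoor criterion.

No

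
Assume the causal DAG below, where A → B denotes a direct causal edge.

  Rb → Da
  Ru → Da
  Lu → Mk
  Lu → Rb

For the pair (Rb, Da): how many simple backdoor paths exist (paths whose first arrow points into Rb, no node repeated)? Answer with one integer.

0

A backdoor path from Rb to Da is any simple undirected path whose first edge points into Rb (i.e. leaves Rb via a parent).
Parents of Rb: {Lu}.
No simple path from any parent of Rb reaches Da without revisiting Rb, so there are no backdoor paths.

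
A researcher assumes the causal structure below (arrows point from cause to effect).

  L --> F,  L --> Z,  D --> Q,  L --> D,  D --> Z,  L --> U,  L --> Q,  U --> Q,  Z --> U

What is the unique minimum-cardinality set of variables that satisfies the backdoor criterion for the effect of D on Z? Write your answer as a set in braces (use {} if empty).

{L}

Variables eligible for adjustment (non-descendants of D, excluding D and Z): {F, L}.
Backdoor paths from D to Z:
  P1: D <- L -> Z
  P2: D <- L -> U <- Z
  P3: D <- L -> Q <- U <- Z
The empty set is not sufficient: P1 (D <- L -> Z) has no collider blocking it and no conditioned non-collider, so it is open.
Try {L}:
  P1: blocked at fork node L ∈ conditioning set.
  P2: blocked at fork node L ∈ conditioning set.
  P3: blocked at fork node L ∈ conditioning set.
{L} contains no descendant of D and blocks every backdoor path.
No other singleton works — e.g. {F} leaves P1 open — so {L} is the unique smallest valid adjustment set.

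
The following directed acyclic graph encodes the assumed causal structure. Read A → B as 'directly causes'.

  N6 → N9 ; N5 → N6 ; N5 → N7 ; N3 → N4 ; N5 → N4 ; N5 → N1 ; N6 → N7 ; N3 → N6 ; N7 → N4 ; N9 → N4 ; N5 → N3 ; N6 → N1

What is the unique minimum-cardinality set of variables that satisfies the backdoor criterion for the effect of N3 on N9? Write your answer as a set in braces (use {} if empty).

Variables eligible for adjustment (non-descendants of N3, excluding N3 and N9): {N5}.
Backdoor paths from N3 to N9:
  P1: N3 <- N5 -> N6 -> N7 -> N4 <- N9
  P2: N3 <- N5 -> N6 -> N9
  P3: N3 <- N5 -> N7 <- N6 -> N9
  P4: N3 <- N5 -> N7 -> N4 <- N9
  P5: N3 <- N5 -> N1 <- N6 -> N7 -> N4 <- N9
  P6: N3 <- N5 -> N1 <- N6 -> N9
  P7: N3 <- N5 -> N4 <- N7 <- N6 -> N9
  P8: N3 <- N5 -> N4 <- N9
The empty set is not sufficient: P2 (N3 <- N5 -> N6 -> N9) has no collider blocking it and no conditioned non-collider, so it is open.
Try {N5}:
  P1: blocked at fork node N5 ∈ conditioning set.
  P2: blocked at fork node N5 ∈ conditioning set.
  P3: blocked at fork node N5 ∈ conditioning set.
  P4: blocked at fork node N5 ∈ conditioning set.
  P5: blocked at fork node N5 ∈ conditioning set.
  P6: blocked at fork node N5 ∈ conditioning set.
  P7: blocked at fork node N5 ∈ conditioning set.
  P8: blocked at fork node N5 ∈ conditioning set.
{N5} contains no descendant of N3 and blocks every backdoor path.
{N5} is the unique smallest valid adjustment set.

{N5}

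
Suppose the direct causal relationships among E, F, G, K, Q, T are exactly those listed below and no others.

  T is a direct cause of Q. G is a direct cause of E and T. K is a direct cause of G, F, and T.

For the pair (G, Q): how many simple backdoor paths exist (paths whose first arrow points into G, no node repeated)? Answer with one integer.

1

A backdoor path from G to Q is any simple undirected path whose first edge points into G (i.e. leaves G via a parent).
Parents of G: {K}.
Enumerating:
  P1: G <- K -> T -> Q
That exhausts the simple backdoor paths. Count: 1.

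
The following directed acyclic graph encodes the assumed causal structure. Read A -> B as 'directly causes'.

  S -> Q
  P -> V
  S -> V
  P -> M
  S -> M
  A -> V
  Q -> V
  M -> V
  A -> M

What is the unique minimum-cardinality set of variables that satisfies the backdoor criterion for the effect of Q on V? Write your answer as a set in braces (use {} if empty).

Variables eligible for adjustment (non-descendants of Q, excluding Q and V): {A, M, P, S}.
Backdoor paths from Q to V:
  P1: Q <- S -> M <- A -> V
  P2: Q <- S -> M <- P -> V
  P3: Q <- S -> M -> V
  P4: Q <- S -> V
The empty set is not sufficient: P3 (Q <- S -> M -> V) has no collider blocking it and no conditioned non-collider, so it is open.
Try {S}:
  P1: blocked at fork node S ∈ conditioning set.
  P2: blocked at fork node S ∈ conditioning set.
  P3: blocked at fork node S ∈ conditioning set.
  P4: blocked at fork node S ∈ conditioning set.
{S} contains no descendant of Q and blocks every backdoor path.
No other singleton works — e.g. {A} leaves P3 open — so {S} is the unique smallest valid adjustment set.

{S}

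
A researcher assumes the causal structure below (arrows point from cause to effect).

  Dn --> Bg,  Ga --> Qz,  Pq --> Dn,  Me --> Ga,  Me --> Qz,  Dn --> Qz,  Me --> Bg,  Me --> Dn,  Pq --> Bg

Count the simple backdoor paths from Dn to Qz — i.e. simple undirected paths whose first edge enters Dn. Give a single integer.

A backdoor path from Dn to Qz is any simple undirected path whose first edge points into Dn (i.e. leaves Dn via a parent).
Parents of Dn: {Me, Pq}.
Enumerating:
  P1: Dn <- Me -> Ga -> Qz
  P2: Dn <- Me -> Qz
  P3: Dn <- Pq -> Bg <- Me -> Ga -> Qz
  P4: Dn <- Pq -> Bg <- Me -> Qz
That exhausts the simple backdoor paths. Count: 4.

4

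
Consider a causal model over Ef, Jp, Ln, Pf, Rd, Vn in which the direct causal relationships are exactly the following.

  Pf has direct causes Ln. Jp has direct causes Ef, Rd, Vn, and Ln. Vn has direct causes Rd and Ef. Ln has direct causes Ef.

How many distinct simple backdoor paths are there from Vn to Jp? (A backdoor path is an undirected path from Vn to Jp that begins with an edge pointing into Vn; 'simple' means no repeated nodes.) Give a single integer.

3

A backdoor path from Vn to Jp is any simple undirected path whose first edge points into Vn (i.e. leaves Vn via a parent).
Parents of Vn: {Ef, Rd}.
Enumerating:
  P1: Vn <- Ef -> Ln -> Jp
  P2: Vn <- Ef -> Jp
  P3: Vn <- Rd -> Jp
That exhausts the simple backdoor paths. Count: 3.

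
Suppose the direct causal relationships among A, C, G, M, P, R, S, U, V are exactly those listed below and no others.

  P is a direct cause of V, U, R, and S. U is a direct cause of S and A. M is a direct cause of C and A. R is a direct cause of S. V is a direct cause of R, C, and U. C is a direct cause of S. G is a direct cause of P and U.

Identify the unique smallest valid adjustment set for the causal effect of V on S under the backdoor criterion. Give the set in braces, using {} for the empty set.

{P}

Variables eligible for adjustment (non-descendants of V, excluding V and S): {G, M, P}.
Backdoor paths from V to S:
  P1: V <- P <- G -> U -> A <- M -> C -> S
  P2: V <- P <- G -> U -> S
  P3: V <- P -> R -> S
  P4: V <- P -> U -> A <- M -> C -> S
  P5: V <- P -> U -> S
  P6: V <- P -> S
The empty set is not sufficient: P2 (V <- P <- G -> U -> S) has no collider blocking it and no conditioned non-collider, so it is open.
Try {P}:
  P1: blocked at chain node P ∈ conditioning set.
  P2: blocked at chain node P ∈ conditioning set.
  P3: blocked at fork node P ∈ conditioning set.
  P4: blocked at fork node P ∈ conditioning set.
  P5: blocked at fork node P ∈ conditioning set.
  P6: blocked at fork node P ∈ conditioning set.
{P} contains no descendant of V and blocks every backdoor path.
No other singleton works — e.g. {G} leaves P3 open — so {P} is the unique smallest valid adjustment set.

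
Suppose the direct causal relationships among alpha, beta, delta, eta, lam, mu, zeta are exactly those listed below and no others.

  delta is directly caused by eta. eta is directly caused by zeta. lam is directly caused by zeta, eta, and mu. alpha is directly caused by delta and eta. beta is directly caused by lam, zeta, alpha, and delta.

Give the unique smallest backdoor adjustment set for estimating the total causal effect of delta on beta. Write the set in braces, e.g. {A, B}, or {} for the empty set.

{eta}

Variables eligible for adjustment (non-descendants of delta, excluding delta and beta): {eta, lam, mu, zeta}.
Backdoor paths from delta to beta:
  P1: delta <- eta <- zeta -> lam -> beta
  P2: delta <- eta <- zeta -> beta
  P3: delta <- eta -> alpha -> beta
  P4: delta <- eta -> lam <- zeta -> beta
  P5: delta <- eta -> lam -> beta
The empty set is not sufficient: P1 (delta <- eta <- zeta -> lam -> beta) has no collider blocking it and no conditioned non-collider, so it is open.
Try {eta}:
  P1: blocked at chain node eta ∈ conditioning set.
  P2: blocked at chain node eta ∈ conditioning set.
  P3: blocked at fork node eta ∈ conditioning set.
  P4: blocked at fork node eta ∈ conditioning set.
  P5: blocked at fork node eta ∈ conditioning set.
{eta} contains no descendant of delta and blocks every backdoor path.
No other singleton works — e.g. {mu} leaves P1 open — so {eta} is the unique smallest valid adjustment set.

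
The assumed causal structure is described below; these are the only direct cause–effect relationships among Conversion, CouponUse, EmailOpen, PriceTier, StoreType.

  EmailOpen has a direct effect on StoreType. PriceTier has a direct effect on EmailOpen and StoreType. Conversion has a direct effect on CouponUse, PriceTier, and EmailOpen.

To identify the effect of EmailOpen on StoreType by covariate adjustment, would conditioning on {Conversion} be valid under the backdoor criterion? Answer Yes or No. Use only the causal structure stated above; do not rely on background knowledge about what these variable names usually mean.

Backdoor paths from EmailOpen to StoreType (paths whose first edge points into EmailOpen):
  P1: EmailOpen <- Conversion -> PriceTier -> StoreType
  P2: EmailOpen <- PriceTier -> StoreType
Condition 1 (no descendant of EmailOpen in the set): holds — descendants of EmailOpen are {StoreType}; none are in {Conversion}.
Condition 2 (every backdoor path blocked by {Conversion}):
  P1: blocked at fork node Conversion ∈ conditioning set.
  P2: open — no interior node is in the conditioning set.
{Conversion} does not satisfy the backdoor criterion.

No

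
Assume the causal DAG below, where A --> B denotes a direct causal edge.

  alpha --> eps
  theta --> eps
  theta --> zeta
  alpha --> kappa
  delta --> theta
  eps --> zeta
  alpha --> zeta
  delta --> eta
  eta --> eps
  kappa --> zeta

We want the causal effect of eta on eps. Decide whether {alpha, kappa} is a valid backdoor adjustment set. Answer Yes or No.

Backdoor paths from eta to eps (paths whose first edge points into eta):
  P1: eta <- delta -> theta -> eps
  P2: eta <- delta -> theta -> zeta <- alpha -> eps
  P3: eta <- delta -> theta -> zeta <- eps
  P4: eta <- delta -> theta -> zeta <- kappa <- alpha -> eps
Condition 1 (no descendant of eta in the set): holds — descendants of eta are {eps, zeta}; none are in {alpha, kappa}.
Condition 2 (every backdoor path blocked by {alpha, kappa}):
  P1: open — no interior node is in the conditioning set.
  P2: blocked at collider zeta (neither it nor any descendant is in the conditioning set).
  P3: blocked at collider zeta (neither it nor any descendant is in the conditioning set).
  P4: blocked at collider zeta (neither it nor any descendant is in the conditioning set).
{alpha, kappa} does not satisfy the backdoor criterion.

No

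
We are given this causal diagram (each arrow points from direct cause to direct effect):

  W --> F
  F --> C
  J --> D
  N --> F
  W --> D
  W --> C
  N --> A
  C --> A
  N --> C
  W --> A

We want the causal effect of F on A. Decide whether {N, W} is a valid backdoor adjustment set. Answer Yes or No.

Backdoor paths from F to A (paths whose first edge points into F):
  P1: F <- N -> C <- W -> A
  P2: F <- N -> C -> A
  P3: F <- N -> A
  P4: F <- W -> C <- N -> A
  P5: F <- W -> C -> A
  P6: F <- W -> A
Condition 1 (no descendant of F in the set): holds — descendants of F are {A, C}; none are in {N, W}.
Condition 2 (every backdoor path blocked by {N, W}):
  P1: blocked at fork node N ∈ conditioning set.
  P2: blocked at fork node N ∈ conditioning set.
  P3: blocked at fork node N ∈ conditioning set.
  P4: blocked at fork node W ∈ conditioning set.
  P5: blocked at fork node W ∈ conditioning set.
  P6: blocked at fork node W ∈ conditioning set.
{N, W} satisfies the backdoor criterion.

Yes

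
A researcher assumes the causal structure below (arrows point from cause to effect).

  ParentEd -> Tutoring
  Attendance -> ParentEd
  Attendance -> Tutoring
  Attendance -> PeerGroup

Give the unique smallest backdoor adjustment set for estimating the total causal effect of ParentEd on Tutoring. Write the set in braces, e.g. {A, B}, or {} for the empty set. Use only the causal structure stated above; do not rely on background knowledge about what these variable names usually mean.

{Attendance}

Variables eligible for adjustment (non-descendants of ParentEd, excluding ParentEd and Tutoring): {Attendance, PeerGroup}.
Backdoor paths from ParentEd to Tutoring:
  P1: ParentEd <- Attendance -> Tutoring
The empty set is not sufficient: P1 (ParentEd <- Attendance -> Tutoring) has no collider blocking it and no conditioned non-collider, so it is open.
Try {Attendance}:
  P1: blocked at fork node Attendance ∈ conditioning set.
{Attendance} contains no descendant of ParentEd and blocks every backdoor path.
No other singleton works — e.g. {PeerGroup} leaves P1 open — so {Attendance} is the unique smallest valid adjustment set.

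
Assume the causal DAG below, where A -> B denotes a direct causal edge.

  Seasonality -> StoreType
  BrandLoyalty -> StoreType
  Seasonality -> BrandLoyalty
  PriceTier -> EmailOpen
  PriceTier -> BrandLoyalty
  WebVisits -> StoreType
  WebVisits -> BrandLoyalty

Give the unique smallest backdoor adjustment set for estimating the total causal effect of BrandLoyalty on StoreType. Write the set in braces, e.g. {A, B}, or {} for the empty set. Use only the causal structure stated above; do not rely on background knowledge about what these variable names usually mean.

{Seasonality, WebVisits}

Variables eligible for adjustment (non-descendants of BrandLoyalty, excluding BrandLoyalty and StoreType): {EmailOpen, PriceTier, Seasonality, WebVisits}.
Backdoor paths from BrandLoyalty to StoreType:
  P1: BrandLoyalty <- Seasonality -> StoreType
  P2: BrandLoyalty <- WebVisits -> StoreType
The empty set is not sufficient: P1 (BrandLoyalty <- Seasonality -> StoreType) has no collider blocking it and no conditioned non-collider, so it is open.
Try {Seasonality, WebVisits}:
  P1: blocked at fork node Seasonality ∈ conditioning set.
  P2: blocked at fork node WebVisits ∈ conditioning set.
{Seasonality, WebVisits} contains no descendant of BrandLoyalty and blocks every backdoor path.
Every element of {Seasonality, WebVisits} is needed (dropping Seasonality leaves P1 open; dropping WebVisits leaves P2 open), so no proper subset is valid.
Among all size-2 subsets of the eligible variables, only {Seasonality, WebVisits} blocks every backdoor path, so it is the unique smallest valid adjustment set.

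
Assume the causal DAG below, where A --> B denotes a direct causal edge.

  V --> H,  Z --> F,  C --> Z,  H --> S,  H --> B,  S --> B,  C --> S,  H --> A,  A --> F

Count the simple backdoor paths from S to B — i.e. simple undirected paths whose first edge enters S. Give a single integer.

A backdoor path from S to B is any simple undirected path whose first edge points into S (i.e. leaves S via a parent).
Parents of S: {C, H}.
Enumerating:
  P1: S <- C -> Z -> F <- A <- H -> B
  P2: S <- H -> B
That exhausts the simple backdoor paths. Count: 2.

2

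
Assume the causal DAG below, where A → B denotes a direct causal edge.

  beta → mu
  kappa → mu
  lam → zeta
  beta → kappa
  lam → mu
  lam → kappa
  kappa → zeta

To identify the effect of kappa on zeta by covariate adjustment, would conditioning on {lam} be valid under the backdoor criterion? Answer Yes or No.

Yes

Backdoor paths from kappa to zeta (paths whose first edge points into kappa):
  P1: kappa <- lam -> zeta
  P2: kappa <- beta -> mu <- lam -> zeta
Condition 1 (no descendant of kappa in the set): holds — descendants of kappa are {mu, zeta}; none are in {lam}.
Condition 2 (every backdoor path blocked by {lam}):
  P1: blocked at fork node lam ∈ conditioning set.
  P2: blocked at collider mu (neither it nor any descendant is in the conditioning set).
{lam} satisfies the backdoor criterion.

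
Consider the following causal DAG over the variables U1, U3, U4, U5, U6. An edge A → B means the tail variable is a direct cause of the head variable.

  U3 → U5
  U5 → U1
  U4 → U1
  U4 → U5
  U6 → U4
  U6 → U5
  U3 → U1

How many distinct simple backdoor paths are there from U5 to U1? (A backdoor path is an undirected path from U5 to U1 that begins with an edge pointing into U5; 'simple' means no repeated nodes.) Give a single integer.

3

A backdoor path from U5 to U1 is any simple undirected path whose first edge points into U5 (i.e. leaves U5 via a parent).
Parents of U5: {U3, U4, U6}.
Enumerating:
  P1: U5 <- U6 -> U4 -> U1
  P2: U5 <- U3 -> U1
  P3: U5 <- U4 -> U1
That exhausts the simple backdoor paths. Count: 3.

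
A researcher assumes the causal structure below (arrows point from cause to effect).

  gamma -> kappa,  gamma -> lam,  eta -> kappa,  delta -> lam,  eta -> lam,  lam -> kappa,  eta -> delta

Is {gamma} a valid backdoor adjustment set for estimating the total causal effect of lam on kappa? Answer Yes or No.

Backdoor paths from lam to kappa (paths whose first edge points into lam):
  P1: lam <- gamma -> kappa
  P2: lam <- eta -> kappa
  P3: lam <- delta <- eta -> kappa
Condition 1 (no descendant of lam in the set): holds — descendants of lam are {kappa}; none are in {gamma}.
Condition 2 (every backdoor path blocked by {gamma}):
  P1: blocked at fork node gamma ∈ conditioning set.
  P2: open — no interior node is in the conditioning set.
  P3: open — no interior node is in the conditioning set.
{gamma} does not satisfy the backdoor criterion.

No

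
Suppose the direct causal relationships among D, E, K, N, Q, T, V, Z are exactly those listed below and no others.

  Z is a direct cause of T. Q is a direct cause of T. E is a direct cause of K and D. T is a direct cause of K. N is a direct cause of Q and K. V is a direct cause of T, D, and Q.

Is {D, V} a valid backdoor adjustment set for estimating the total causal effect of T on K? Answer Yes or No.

No

Backdoor paths from T to K (paths whose first edge points into T):
  P1: T <- V -> D <- E -> K
  P2: T <- V -> Q <- N -> K
  P3: T <- Q <- V -> D <- E -> K
  P4: T <- Q <- N -> K
Condition 1 (no descendant of T in the set): holds — descendants of T are {K}; none are in {D, V}.
Condition 2 (every backdoor path blocked by {D, V}):
  P1: blocked at fork node V ∈ conditioning set.
  P2: blocked at fork node V ∈ conditioning set.
  P3: blocked at fork node V ∈ conditioning set.
  P4: open — no interior node is in the conditioning set.
{D, V} does not satisfy the backdoor criterion.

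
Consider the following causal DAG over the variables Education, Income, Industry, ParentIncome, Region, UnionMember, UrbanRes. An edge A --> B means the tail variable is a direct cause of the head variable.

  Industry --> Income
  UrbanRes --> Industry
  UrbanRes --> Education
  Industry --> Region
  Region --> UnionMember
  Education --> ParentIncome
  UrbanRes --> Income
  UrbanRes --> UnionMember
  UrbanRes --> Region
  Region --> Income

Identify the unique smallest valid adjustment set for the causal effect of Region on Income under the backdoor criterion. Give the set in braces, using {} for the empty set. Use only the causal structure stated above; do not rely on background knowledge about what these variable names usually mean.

{Industry, UrbanRes}

Variables eligible for adjustment (non-descendants of Region, excluding Region and Income): {Education, Industry, ParentIncome, UrbanRes}.
Backdoor paths from Region to Income:
  P1: Region <- UrbanRes -> Industry -> Income
  P2: Region <- UrbanRes -> Income
  P3: Region <- Industry <- UrbanRes -> Income
  P4: Region <- Industry -> Income
The empty set is not sufficient: P1 (Region <- UrbanRes -> Industry -> Income) has no collider blocking it and no conditioned non-collider, so it is open.
Try {Industry, UrbanRes}:
  P1: blocked at fork node UrbanRes ∈ conditioning set.
  P2: blocked at fork node UrbanRes ∈ conditioning set.
  P3: blocked at chain node Industry ∈ conditioning set.
  P4: blocked at fork node Industry ∈ conditioning set.
{Industry, UrbanRes} contains no descendant of Region and blocks every backdoor path.
Every element of {Industry, UrbanRes} is needed (dropping Industry leaves P4 open; dropping UrbanRes leaves P2 open), so no proper subset is valid.
Among all size-2 subsets of the eligible variables, only {Industry, UrbanRes} blocks every backdoor path, so it is the unique smallest valid adjustment set.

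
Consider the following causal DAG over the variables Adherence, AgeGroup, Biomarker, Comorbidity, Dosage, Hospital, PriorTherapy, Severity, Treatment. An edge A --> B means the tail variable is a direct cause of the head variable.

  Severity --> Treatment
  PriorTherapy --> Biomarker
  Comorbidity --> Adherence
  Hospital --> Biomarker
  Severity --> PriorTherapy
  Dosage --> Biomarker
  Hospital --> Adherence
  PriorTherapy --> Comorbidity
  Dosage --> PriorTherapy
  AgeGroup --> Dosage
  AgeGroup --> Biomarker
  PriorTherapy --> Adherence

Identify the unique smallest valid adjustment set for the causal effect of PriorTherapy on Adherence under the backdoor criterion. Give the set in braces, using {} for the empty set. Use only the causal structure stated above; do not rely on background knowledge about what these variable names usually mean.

Variables eligible for adjustment (non-descendants of PriorTherapy, excluding PriorTherapy and Adherence): {AgeGroup, Dosage, Hospital, Severity, Treatment}.
Backdoor paths from PriorTherapy to Adherence:
  P1: PriorTherapy <- Dosage <- AgeGroup -> Biomarker <- Hospital -> Adherence
  P2: PriorTherapy <- Dosage -> Biomarker <- Hospital -> Adherence
Each backdoor path contains an unconditioned collider, so every path is already blocked with the empty conditioning set:
  P1: blocked at collider Biomarker (neither it nor any descendant is in the conditioning set).
  P2: blocked at collider Biomarker (neither it nor any descendant is in the conditioning set).
The empty set is therefore the unique smallest valid set.

{}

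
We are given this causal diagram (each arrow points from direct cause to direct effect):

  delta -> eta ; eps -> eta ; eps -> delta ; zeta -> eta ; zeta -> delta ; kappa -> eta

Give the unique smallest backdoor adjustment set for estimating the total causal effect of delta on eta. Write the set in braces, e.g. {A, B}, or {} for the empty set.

Variables eligible for adjustment (non-descendants of delta, excluding delta and eta): {eps, kappa, zeta}.
Backdoor paths from delta to eta:
  P1: delta <- zeta -> eta
  P2: delta <- eps -> eta
The empty set is not sufficient: P1 (delta <- zeta -> eta) has no collider blocking it and no conditioned non-collider, so it is open.
Try {eps, zeta}:
  P1: blocked at fork node zeta ∈ conditioning set.
  P2: blocked at fork node eps ∈ conditioning set.
{eps, zeta} contains no descendant of delta and blocks every backdoor path.
Every element of {eps, zeta} is needed (dropping eps leaves P2 open; dropping zeta leaves P1 open), so no proper subset is valid.
Among all size-2 subsets of the eligible variables, only {eps, zeta} blocks every backdoor path, so it is the unique smallest valid adjustment set.

{eps, zeta}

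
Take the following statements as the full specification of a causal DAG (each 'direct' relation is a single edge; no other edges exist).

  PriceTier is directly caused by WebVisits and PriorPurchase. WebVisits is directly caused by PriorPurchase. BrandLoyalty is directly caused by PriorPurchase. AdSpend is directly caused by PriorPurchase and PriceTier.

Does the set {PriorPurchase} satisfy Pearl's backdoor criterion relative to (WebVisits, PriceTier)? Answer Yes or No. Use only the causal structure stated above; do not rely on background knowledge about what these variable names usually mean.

Backdoor paths from WebVisits to PriceTier (paths whose first edge points into WebVisits):
  P1: WebVisits <- PriorPurchase -> PriceTier
  P2: WebVisits <- PriorPurchase -> AdSpend <- PriceTier
Condition 1 (no descendant of WebVisits in the set): holds — descendants of WebVisits are {AdSpend, PriceTier}; none are in {PriorPurchase}.
Condition 2 (every backdoor path blocked by {PriorPurchase}):
  P1: blocked at fork node PriorPurchase ∈ conditioning set.
  P2: blocked at fork node PriorPurchase ∈ conditioning set.
{PriorPurchase} satisfies the backdoor criterion.

Yes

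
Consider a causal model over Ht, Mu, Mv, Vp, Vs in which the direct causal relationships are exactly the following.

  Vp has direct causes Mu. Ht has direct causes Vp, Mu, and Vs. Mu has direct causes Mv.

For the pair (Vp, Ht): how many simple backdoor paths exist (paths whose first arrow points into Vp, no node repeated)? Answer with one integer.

1

A backdoor path from Vp to Ht is any simple undirected path whose first edge points into Vp (i.e. leaves Vp via a parent).
Parents of Vp: {Mu}.
Enumerating:
  P1: Vp <- Mu -> Ht
That exhausts the simple backdoor paths. Count: 1.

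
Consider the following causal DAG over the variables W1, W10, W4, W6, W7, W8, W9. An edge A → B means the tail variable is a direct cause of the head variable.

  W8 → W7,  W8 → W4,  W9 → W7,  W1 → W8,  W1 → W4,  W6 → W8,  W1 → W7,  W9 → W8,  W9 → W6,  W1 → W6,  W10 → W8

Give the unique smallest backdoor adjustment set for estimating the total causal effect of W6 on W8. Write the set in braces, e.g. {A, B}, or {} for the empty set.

{W1, W9}

Variables eligible for adjustment (non-descendants of W6, excluding W6 and W8): {W1, W10, W9}.
Backdoor paths from W6 to W8:
  P1: W6 <- W1 -> W8
  P2: W6 <- W1 -> W7 <- W9 -> W8
  P3: W6 <- W1 -> W7 <- W8
  P4: W6 <- W1 -> W4 <- W8
  P5: W6 <- W9 -> W8
  P6: W6 <- W9 -> W7 <- W1 -> W8
  P7: W6 <- W9 -> W7 <- W1 -> W4 <- W8
  P8: W6 <- W9 -> W7 <- W8
The empty set is not sufficient: P1 (W6 <- W1 -> W8) has no collider blocking it and no conditioned non-collider, so it is open.
Try {W1, W9}:
  P1: blocked at fork node W1 ∈ conditioning set.
  P2: blocked at fork node W1 ∈ conditioning set.
  P3: blocked at fork node W1 ∈ conditioning set.
  P4: blocked at fork node W1 ∈ conditioning set.
  P5: blocked at fork node W9 ∈ conditioning set.
  P6: blocked at fork node W9 ∈ conditioning set.
  P7: blocked at fork node W9 ∈ conditioning set.
  P8: blocked at fork node W9 ∈ conditioning set.
{W1, W9} contains no descendant of W6 and blocks every backdoor path.
Every element of {W1, W9} is needed (dropping W1 leaves P1 open; dropping W9 leaves P5 open), so no proper subset is valid.
Among all size-2 subsets of the eligible variables, only {W1, W9} blocks every backdoor path, so it is the unique smallest valid adjustment set.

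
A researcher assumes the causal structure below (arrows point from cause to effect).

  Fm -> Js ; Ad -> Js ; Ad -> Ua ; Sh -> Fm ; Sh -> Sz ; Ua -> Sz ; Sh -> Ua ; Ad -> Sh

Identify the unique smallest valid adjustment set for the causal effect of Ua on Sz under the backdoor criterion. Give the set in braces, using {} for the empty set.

{Sh}

Variables eligible for adjustment (non-descendants of Ua, excluding Ua and Sz): {Ad, Fm, Js, Sh}.
Backdoor paths from Ua to Sz:
  P1: Ua <- Ad -> Sh -> Sz
  P2: Ua <- Ad -> Js <- Fm <- Sh -> Sz
  P3: Ua <- Sh -> Sz
The empty set is not sufficient: P1 (Ua <- Ad -> Sh -> Sz) has no collider blocking it and no conditioned non-collider, so it is open.
Try {Sh}:
  P1: blocked at chain node Sh ∈ conditioning set.
  P2: blocked at collider Js (neither it nor any descendant is in the conditioning set).
  P3: blocked at fork node Sh ∈ conditioning set.
{Sh} contains no descendant of Ua and blocks every backdoor path.
No other singleton works — e.g. {Ad} leaves P3 open — so {Sh} is the unique smallest valid adjustment set.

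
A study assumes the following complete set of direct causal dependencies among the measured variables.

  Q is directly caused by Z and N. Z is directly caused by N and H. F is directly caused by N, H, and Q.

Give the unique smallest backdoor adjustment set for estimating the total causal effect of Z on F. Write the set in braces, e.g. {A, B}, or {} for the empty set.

Variables eligible for adjustment (non-descendants of Z, excluding Z and F): {H, N}.
Backdoor paths from Z to F:
  P1: Z <- N -> Q -> F
  P2: Z <- N -> F
  P3: Z <- H -> F
The empty set is not sufficient: P1 (Z <- N -> Q -> F) has no collider blocking it and no conditioned non-collider, so it is open.
Try {H, N}:
  P1: blocked at fork node N ∈ conditioning set.
  P2: blocked at fork node N ∈ conditioning set.
  P3: blocked at fork node H ∈ conditioning set.
{H, N} contains no descendant of Z and blocks every backdoor path.
Every element of {H, N} is needed (dropping H leaves P3 open; dropping N leaves P1 open), so no proper subset is valid.
Among all size-2 subsets of the eligible variables, only {H, N} blocks every backdoor path, so it is the unique smallest valid adjustment set.

{H, N}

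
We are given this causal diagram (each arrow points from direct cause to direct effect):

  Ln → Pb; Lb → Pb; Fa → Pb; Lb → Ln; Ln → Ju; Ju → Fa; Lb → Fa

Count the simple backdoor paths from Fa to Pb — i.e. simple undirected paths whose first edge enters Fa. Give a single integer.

4

A backdoor path from Fa to Pb is any simple undirected path whose first edge points into Fa (i.e. leaves Fa via a parent).
Parents of Fa: {Ju, Lb}.
Enumerating:
  P1: Fa <- Lb -> Ln -> Pb
  P2: Fa <- Lb -> Pb
  P3: Fa <- Ju <- Ln <- Lb -> Pb
  P4: Fa <- Ju <- Ln -> Pb
That exhausts the simple backdoor paths. Count: 4.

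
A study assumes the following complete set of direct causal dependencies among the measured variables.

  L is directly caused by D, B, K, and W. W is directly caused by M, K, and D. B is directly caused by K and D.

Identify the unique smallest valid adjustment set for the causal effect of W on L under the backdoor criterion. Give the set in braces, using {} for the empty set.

Variables eligible for adjustment (non-descendants of W, excluding W and L): {B, D, K, M}.
Backdoor paths from W to L:
  P1: W <- K -> B <- D -> L
  P2: W <- K -> B -> L
  P3: W <- K -> L
  P4: W <- D -> B <- K -> L
  P5: W <- D -> B -> L
  P6: W <- D -> L
The empty set is not sufficient: P2 (W <- K -> B -> L) has no collider blocking it and no conditioned non-collider, so it is open.
Try {D, K}:
  P1: blocked at fork node K ∈ conditioning set.
  P2: blocked at fork node K ∈ conditioning set.
  P3: blocked at fork node K ∈ conditioning set.
  P4: blocked at fork node D ∈ conditioning set.
  P5: blocked at fork node D ∈ conditioning set.
  P6: blocked at fork node D ∈ conditioning set.
{D, K} contains no descendant of W and blocks every backdoor path.
Every element of {D, K} is needed (dropping D leaves P5 open; dropping K leaves P2 open), so no proper subset is valid.
Among all size-2 subsets of the eligible variables, only {D, K} blocks every backdoor path, so it is the unique smallest valid adjustment set.

{D, K}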